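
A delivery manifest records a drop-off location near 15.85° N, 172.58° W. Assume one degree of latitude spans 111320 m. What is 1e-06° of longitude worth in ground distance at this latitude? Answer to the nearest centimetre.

11 centimetres

At 15.85° a degree of longitude is 111320 × cos 15.85° ≈ 107088 m, so 1e-06° corresponds to 0.107088 m.
That is 0.107088 m = 10.709 cm.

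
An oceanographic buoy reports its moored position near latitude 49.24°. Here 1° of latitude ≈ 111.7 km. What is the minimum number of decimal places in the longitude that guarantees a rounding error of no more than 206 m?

3 decimal places

At 49.24° one degree of longitude covers 111700 × cos 49.24° ≈ 111700 × 0.6529 ≈ 72928 m.
With N decimal places the half-ulp bound is 0.5·10⁻ᴺ°, or 0.5·10⁻ᴺ × 72928 m on the ground.
Need 0.5 × 72928 × 10⁻ᴺ ≤ 206 → 10⁻ᴺ ≤ 5.649e-03, so N ≥ 2.25.
At 2 places the error can reach 365 m, but 3 places keeps it to 36.5 m.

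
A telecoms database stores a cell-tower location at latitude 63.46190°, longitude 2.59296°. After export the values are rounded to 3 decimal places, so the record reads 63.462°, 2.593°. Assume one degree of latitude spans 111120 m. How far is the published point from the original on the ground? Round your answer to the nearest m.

11 m

The latitude changed by -0.00010° and the longitude by -0.00004°.
North–south shift: -0.00010 × 111120 = -11.112 m.
East–west at this latitude: -0.00004° × 111120 × cos 63.462° ≈ -0.00004 × 49647.4 = -1.9859 m.
Distance: √(11.112² + 1.9859²) ≈ 11.2881 m.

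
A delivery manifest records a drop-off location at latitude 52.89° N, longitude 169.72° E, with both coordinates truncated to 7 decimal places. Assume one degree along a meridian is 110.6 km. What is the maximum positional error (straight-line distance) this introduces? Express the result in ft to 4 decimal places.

Truncating at 7 decimal places can drop up to a full unit in the last place, so each coordinate may be off by as much as 1e-07°.
N–S: 1e-07° × 110600 m/° = 0.01106 m.
Longitude error → 1e-07 × 110600 × cos 52.89° = 1e-07 × 110600 × 0.6033 ≈ 0.00667302 m.
The two errors are perpendicular, so the maximum displacement is √(0.01106² + 0.00667302²) ≈ 0.0129172 m.
In feet: 0.0129172 m ÷ 0.3048 ≈ 0.042379 ft.

0.0424 ft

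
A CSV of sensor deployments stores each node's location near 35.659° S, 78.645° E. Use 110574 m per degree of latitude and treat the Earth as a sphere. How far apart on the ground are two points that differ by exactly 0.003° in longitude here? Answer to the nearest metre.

0.003° of longitude at 35.659° is 0.003 × 110574 × cos 35.659° ≈ 0.003 × 89841.5 = 269.524 m.

270 metres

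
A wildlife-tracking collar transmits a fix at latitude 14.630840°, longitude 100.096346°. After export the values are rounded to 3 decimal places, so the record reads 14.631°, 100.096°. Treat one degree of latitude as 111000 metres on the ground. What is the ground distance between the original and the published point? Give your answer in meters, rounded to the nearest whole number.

41 meters

The latitude changed by -0.000160° and the longitude by +0.000346°.
North–south shift: -0.000160 × 111000 = -17.76 m.
East–west at this latitude: 0.000346° × 111000 × cos 14.631° ≈ 0.000346 × 107401 = 37.1606 m.
Combined displacement = (17.76² + 37.1606²)^½ ≈ 41.1865 m.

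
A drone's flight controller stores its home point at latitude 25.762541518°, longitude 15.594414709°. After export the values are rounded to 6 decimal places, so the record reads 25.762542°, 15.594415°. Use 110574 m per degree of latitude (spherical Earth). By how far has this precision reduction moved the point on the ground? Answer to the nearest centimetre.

Δlat = 25.762541518 − 25.762542 = -0.000000482°; Δlon = 15.594414709 − 15.594415 = -0.000000291°.
North–south shift: -0.000000482 × 110574 = -0.0532967 m.
East–west at this latitude: -0.000000291° × 110574 × cos 25.7625° ≈ -0.000000291 × 99583.3 = -0.0289787 m.
Hypotenuse of the two orthogonal shifts: √(0.0532967² + 0.0289787²) = 0.0606655 m.
That is 0.0606655 m = 6.0665 cm.

6 centimetres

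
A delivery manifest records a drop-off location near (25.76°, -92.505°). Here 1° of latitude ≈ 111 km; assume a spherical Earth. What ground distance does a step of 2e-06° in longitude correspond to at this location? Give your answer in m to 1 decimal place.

0.2 m

At 25.76° a degree of longitude is 111000 × cos 25.76° ≈ 99969.1 m, so 2e-06° corresponds to 0.199938 m.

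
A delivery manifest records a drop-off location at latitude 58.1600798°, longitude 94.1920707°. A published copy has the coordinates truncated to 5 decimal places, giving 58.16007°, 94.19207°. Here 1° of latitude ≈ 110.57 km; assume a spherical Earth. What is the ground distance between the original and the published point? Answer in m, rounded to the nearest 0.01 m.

1.08 m

The latitude changed by +0.0000098° and the longitude by +0.0000007°.
N–S: 0.0000098° × 110570 m/° = 1.08359 m.
E–W at 58.1601°: 0.0000007° × 110570 × cos 58.1601° = 0.0000007 × 110570 × 0.5275 ≈ 0.0408317 m.
Combined displacement = (1.08359² + 0.0408317²)^½ ≈ 1.08436 m.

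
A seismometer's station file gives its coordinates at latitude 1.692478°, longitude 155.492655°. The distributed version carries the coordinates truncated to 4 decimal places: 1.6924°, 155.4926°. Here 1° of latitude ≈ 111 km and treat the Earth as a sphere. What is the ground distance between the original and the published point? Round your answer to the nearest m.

The latitude changed by +0.000078° and the longitude by +0.000055°.
North–south shift: 0.000078 × 111000 = 8.658 m.
East–west at this latitude: 0.000055° × 111000 × cos 1.6924° ≈ 0.000055 × 110952 = 6.10234 m.
Hypotenuse of the two orthogonal shifts: √(8.658² + 6.10234²) = 10.5924 m.

11 m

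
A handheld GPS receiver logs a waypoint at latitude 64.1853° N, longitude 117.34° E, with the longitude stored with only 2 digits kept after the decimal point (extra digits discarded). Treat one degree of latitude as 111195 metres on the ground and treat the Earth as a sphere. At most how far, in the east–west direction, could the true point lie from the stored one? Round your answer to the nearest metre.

484 metres

Truncating at 2 decimal places can drop up to a full unit in the last place, so the longitude may be off by as much as 0.01°.
Parallels shrink by cos φ, so at 64.1853° a degree of longitude is 111195 × 0.4355 ≈ 48421.2 m.
Maximum E–W displacement: 0.01 × 48421.2 = 484.212 m.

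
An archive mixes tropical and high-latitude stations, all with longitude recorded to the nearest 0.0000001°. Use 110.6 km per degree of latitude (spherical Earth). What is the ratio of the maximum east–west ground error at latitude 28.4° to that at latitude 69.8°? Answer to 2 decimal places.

Rounding to 7 decimal places leaves the longitude within ±5e-08° of the true value.
At 28.4°: 5e-08° × 110600 × cos 28.4° = 5e-08 × 110600 × 0.8796 ≈ 0.0048645 m.
Error at 69.8° = 5e-08° × 110600 × cos 69.8° ≈ 0.00553 × 0.3453 = 0.0019095 m.
Ratio: 0.0048645 / 0.0019095 = cos 28.4° / cos 69.8° ≈ 2.5475.

2.55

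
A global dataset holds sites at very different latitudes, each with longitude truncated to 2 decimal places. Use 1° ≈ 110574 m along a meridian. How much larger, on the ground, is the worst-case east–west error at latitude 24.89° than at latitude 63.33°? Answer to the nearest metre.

Truncating at 2 decimal places can drop up to a full unit in the last place, so the longitude may be off by as much as 0.01°.
Error at 24.89° = 0.01° × 110574 × cos 24.89° ≈ 1105.7 × 0.9071 = 1003 m.
Error at 63.33° = 0.01° × 110574 × cos 63.33° ≈ 1105.7 × 0.4489 = 496.31 m.
So the lower-latitude error exceeds the higher by 1003 − 496.31 = 506.72 m.

507 metres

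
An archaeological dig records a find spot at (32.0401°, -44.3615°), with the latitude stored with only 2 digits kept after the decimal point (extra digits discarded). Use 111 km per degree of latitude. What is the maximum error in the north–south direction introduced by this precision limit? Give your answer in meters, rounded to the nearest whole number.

Truncating at 2 decimal places can drop up to a full unit in the last place, so the latitude may be off by as much as 0.01°.
Along the meridian that is 0.01° × 111000 m/° = 1110 m.

1110 meters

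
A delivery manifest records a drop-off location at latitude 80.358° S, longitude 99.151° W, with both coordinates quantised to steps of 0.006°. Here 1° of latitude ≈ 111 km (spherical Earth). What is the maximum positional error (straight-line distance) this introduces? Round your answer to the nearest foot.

1108 feet

With a 0.006° grid the true value lies within half a step, ±0.006°/2 = ±0.003°, of the stored one.
N–S: 0.003° × 111000 m/° = 333 m.
Longitude error → 0.003 × 111000 × cos 80.358° = 0.003 × 111000 × 0.1675 ≈ 55.7747 m.
Worst case both components are at the extreme and orthogonal: √(333² + 55.7747²) ≈ 337.639 m.
In feet: 337.639 m ÷ 0.3048 ≈ 1107.7 ft.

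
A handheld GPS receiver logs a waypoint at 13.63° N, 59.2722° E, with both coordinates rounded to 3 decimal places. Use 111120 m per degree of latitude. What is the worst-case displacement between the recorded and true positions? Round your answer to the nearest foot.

Rounding to 3 decimal places leaves each coordinate within ±0.0005° of the true value.
Latitude error → 0.0005 × 111120 = 55.56 m along the meridian.
Longitude error → 0.0005 × 111120 × cos 13.63° = 0.0005 × 111120 × 0.9718 ≈ 53.9953 m.
The two errors are perpendicular, so the maximum displacement is √(55.56² + 53.9953²) ≈ 77.4752 m.
In feet: 77.4752 m ÷ 0.3048 ≈ 254.18 ft.

254 feet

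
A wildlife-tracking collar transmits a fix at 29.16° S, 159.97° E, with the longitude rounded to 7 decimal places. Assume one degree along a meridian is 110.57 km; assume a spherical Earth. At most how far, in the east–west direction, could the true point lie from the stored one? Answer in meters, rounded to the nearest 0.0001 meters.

0.0048 meters

Rounding to 7 decimal places leaves the longitude within ±5e-08° of the true value.
One degree of longitude at 29.16° is 110570 × cos 29.16° ≈ 110570 × 0.8733 = 96556.6 m.
East–west error: 5e-08° × 96556.6 m/° ≈ 0.00482783 m.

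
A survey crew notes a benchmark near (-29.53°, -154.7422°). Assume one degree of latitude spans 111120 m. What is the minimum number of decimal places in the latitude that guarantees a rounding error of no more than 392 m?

One degree of latitude covers 111120 m.
Rounding to N decimal places gives at most 0.5 × 10⁻ᴺ degrees of error, i.e. 0.5 × 10⁻ᴺ × 111120 m.
Need 0.5 × 111120 × 10⁻ᴺ ≤ 392 → 10⁻ᴺ ≤ 7.055e-03, so N ≥ 2.15.
At 2 places the error can reach 556 m, but 3 places keeps it to 55.6 m.

3 decimal places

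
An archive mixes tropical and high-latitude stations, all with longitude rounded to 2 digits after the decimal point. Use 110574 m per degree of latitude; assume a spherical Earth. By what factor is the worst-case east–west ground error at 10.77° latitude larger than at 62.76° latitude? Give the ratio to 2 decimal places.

2.15

Rounding to 2 decimal places leaves the longitude within ±0.005° of the true value.
Error at 10.77° = 0.005° × 110574 × cos 10.77° ≈ 552.87 × 0.9824 = 543.13 m.
At 62.76°: 0.005° × 110574 × cos 62.76° = 0.005 × 110574 × 0.4577 ≈ 253.06 m.
The ratio reduces to cos 10.77° / cos 62.76° = 0.9824/0.4577 ≈ 2.1463.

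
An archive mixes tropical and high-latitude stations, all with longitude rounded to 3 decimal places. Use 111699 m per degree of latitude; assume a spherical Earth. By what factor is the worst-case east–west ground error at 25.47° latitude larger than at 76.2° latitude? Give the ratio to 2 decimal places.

Rounding to 3 decimal places leaves the longitude within ±0.0005° of the true value.
At 25.47°: 0.0005° × 111699 × cos 25.47° = 0.0005 × 111699 × 0.9028 ≈ 50.422 m.
At 76.2°: 0.0005° × 111699 × cos 76.2° = 0.0005 × 111699 × 0.2385 ≈ 13.322 m.
Ratio: 50.422 / 13.322 = cos 25.47° / cos 76.2° ≈ 3.7848.

3.78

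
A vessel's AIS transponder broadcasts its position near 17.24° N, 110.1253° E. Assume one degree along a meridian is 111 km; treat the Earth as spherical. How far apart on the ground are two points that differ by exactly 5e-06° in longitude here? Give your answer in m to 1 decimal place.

0.5 m

At 17.24° a degree of longitude is 111000 × cos 17.24° ≈ 106013 m, so 5e-06° corresponds to 0.530065 m.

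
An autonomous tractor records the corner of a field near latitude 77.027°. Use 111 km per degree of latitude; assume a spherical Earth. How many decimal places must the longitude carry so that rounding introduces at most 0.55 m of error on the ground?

5

At 77.027° one degree of longitude covers 111000 × cos 77.027° ≈ 111000 × 0.2245 ≈ 24918.6 m.
With N decimal places the half-ulp bound is 0.5·10⁻ᴺ°, or 0.5·10⁻ᴺ × 24918.6 m on the ground.
Need 0.5 × 24918.6 × 10⁻ᴺ ≤ 0.55 → 10⁻ᴺ ≤ 4.414e-05, so N ≥ 4.36.
N = 4 would give 1.25 m (too coarse); N = 5 gives 0.125 m ≤ 0.55 m.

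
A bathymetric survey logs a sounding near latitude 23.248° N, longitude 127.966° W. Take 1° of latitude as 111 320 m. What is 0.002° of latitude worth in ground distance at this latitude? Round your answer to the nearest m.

223 m

Along a meridian 0.002° is 0.002 × 111320 = 222.64 m.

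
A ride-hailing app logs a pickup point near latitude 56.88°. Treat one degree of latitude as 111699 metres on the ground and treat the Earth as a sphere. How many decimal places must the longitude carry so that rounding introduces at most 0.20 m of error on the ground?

6 decimal places

At 56.88° one degree of longitude covers 111699 × cos 56.88° ≈ 111699 × 0.5464 ≈ 61031.7 m.
N decimal places → at most half a unit in the last place, 0.5 × 10⁻ᴺ° = 61031.7/2 × 10⁻ᴺ m.
Setting 30515.9 × 10⁻ᴺ ≤ 0.20 gives 10ᴺ ≥ 1.526e+05, i.e. N ≥ 5.18.
So 6 decimal places suffice (0.0305 m); 5 would allow up to 0.305 m.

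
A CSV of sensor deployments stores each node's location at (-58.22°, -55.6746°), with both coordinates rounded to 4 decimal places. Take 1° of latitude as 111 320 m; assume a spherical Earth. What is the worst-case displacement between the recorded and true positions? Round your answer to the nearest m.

6 m

Rounding to 4 decimal places leaves each coordinate within ±5e-05° of the true value.
Latitude error → 5e-05 × 111320 = 5.566 m along the meridian.
E–W at 58.22°: 5e-05° × 111320 × cos 58.22° = 5e-05 × 111320 × 0.5267 ≈ 2.93138 m.
Worst case both components are at the extreme and orthogonal: √(5.566² + 2.93138²) ≈ 6.29074 m.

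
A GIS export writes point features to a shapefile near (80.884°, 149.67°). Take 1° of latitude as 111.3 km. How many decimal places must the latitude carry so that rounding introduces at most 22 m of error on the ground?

4

One degree of latitude covers 111300 m.
With N decimal places the half-ulp bound is 0.5·10⁻ᴺ°, or 0.5·10⁻ᴺ × 111300 m on the ground.
Need 0.5 × 111300 × 10⁻ᴺ ≤ 22 → 10⁻ᴺ ≤ 3.953e-04, so N ≥ 3.40.
N = 3 would give 55.6 m (too coarse); N = 4 gives 5.57 m ≤ 22 m.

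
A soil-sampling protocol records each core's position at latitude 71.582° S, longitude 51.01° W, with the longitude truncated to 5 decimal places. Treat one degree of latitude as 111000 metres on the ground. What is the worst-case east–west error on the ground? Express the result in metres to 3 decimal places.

0.351 metres

Truncating at 5 decimal places can drop up to a full unit in the last place, so the longitude may be off by as much as 1e-05°.
At latitude 71.582° a degree of longitude spans 111000 m × cos 71.582° = 111000 × 0.3159 ≈ 35070.1 m.
So at most 1e-05° × 35070.1 ≈ 0.350701 m east–west.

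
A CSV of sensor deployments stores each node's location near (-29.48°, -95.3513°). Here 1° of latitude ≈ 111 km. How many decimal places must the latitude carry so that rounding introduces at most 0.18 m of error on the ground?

One degree of latitude covers 111000 m.
Rounding to N decimal places gives at most 0.5 × 10⁻ᴺ degrees of error, i.e. 0.5 × 10⁻ᴺ × 111000 m.
Need 0.5 × 111000 × 10⁻ᴺ ≤ 0.18 → 10⁻ᴺ ≤ 3.243e-06, so N ≥ 5.49.
N = 5 would give 0.555 m (too coarse); N = 6 gives 0.0555 m ≤ 0.18 m.

6 decimal places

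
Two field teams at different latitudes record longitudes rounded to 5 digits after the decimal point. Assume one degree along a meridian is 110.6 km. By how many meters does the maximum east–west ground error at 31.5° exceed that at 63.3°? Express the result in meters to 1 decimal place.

Rounding to 5 decimal places leaves the longitude within ±5e-06° of the true value.
At 31.5°: 5e-06° × 110600 × cos 31.5° = 5e-06 × 110600 × 0.8526 ≈ 0.47151 m.
Error at 63.3° = 5e-06° × 110600 × cos 63.3° ≈ 0.553 × 0.4493 = 0.24847 m.
So the lower-latitude error exceeds the higher by 0.47151 − 0.24847 = 0.22304 m.

0.2 meters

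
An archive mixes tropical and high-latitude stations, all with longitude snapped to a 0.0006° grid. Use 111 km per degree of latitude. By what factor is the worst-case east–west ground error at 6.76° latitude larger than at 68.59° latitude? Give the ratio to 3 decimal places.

With a 0.0006° grid the true value lies within half a step, ±0.0006°/2 = ±0.0003°, of the stored one.
At 6.76°: 0.0003° × 111000 × cos 6.76° = 0.0003 × 111000 × 0.9930 ≈ 33.068 m.
Error at 68.59° = 0.0003° × 111000 × cos 68.59° ≈ 33.3 × 0.3650 = 12.156 m.
The ratio reduces to cos 6.76° / cos 68.59° = 0.9930/0.3650 ≈ 2.7204.

2.720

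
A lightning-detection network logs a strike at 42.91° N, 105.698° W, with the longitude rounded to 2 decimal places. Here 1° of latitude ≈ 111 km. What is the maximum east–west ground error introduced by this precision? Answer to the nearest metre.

Rounding to 2 decimal places leaves the longitude within ±0.005° of the true value.
Parallels shrink by cos φ, so at 42.91° a degree of longitude is 111000 × 0.7324 ≈ 81299.1 m.
East–west error: 0.005° × 81299.1 m/° ≈ 406.495 m.

406 metres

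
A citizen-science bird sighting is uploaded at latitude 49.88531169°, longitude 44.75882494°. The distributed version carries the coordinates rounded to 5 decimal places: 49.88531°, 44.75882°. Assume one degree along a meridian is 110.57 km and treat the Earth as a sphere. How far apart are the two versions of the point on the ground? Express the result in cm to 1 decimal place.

39.8 cm

The latitude changed by +0.00000169° and the longitude by +0.00000494°.
N–S: 0.00000169° × 110570 m/° = 0.186863 m.
East–west at this latitude: 0.00000494° × 110570 × cos 49.8853° ≈ 0.00000494 × 71242.4 = 0.351938 m.
Combined displacement = (0.186863² + 0.351938²)^½ ≈ 0.39847 m.
That is 0.39847 m = 39.847 cm.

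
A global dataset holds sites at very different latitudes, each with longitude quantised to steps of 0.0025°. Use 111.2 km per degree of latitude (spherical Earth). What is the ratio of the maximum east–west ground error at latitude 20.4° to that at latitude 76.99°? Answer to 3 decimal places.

With a 0.0025° grid the true value lies within half a step, ±0.0025°/2 = ±0.00125°, of the stored one.
At 20.4°: 0.00125° × 111200 × cos 20.4° = 0.00125 × 111200 × 0.9373 ≈ 130.28 m.
At 76.99°: 0.00125° × 111200 × cos 76.99° = 0.00125 × 111200 × 0.2251 ≈ 31.292 m.
Ratio: 130.28 / 31.292 = cos 20.4° / cos 76.99° ≈ 4.1635.

4.163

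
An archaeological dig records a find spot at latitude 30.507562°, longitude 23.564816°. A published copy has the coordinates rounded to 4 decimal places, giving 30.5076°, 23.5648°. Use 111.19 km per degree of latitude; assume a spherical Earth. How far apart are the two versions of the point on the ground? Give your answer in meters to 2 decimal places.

The latitude changed by -0.000038° and the longitude by +0.000016°.
N–S: -0.000038° × 111190 m/° = -4.22522 m.
East–west at this latitude: 0.000016° × 111190 × cos 30.5076° ≈ 0.000016 × 95797.1 = 1.53275 m.
Distance: √(4.22522² + 1.53275²) ≈ 4.49464 m.

4.49 meters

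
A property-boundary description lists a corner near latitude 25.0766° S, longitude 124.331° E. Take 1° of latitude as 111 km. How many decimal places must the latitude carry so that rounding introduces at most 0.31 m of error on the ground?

6 decimal places

One degree of latitude covers 111000 m.
Rounding to N decimal places gives at most 0.5 × 10⁻ᴺ degrees of error, i.e. 0.5 × 10⁻ᴺ × 111000 m.
Setting 55500 × 10⁻ᴺ ≤ 0.31 gives 10ᴺ ≥ 1.79e+05, i.e. N ≥ 5.25.
So 6 decimal places suffice (0.0555 m); 5 would allow up to 0.555 m.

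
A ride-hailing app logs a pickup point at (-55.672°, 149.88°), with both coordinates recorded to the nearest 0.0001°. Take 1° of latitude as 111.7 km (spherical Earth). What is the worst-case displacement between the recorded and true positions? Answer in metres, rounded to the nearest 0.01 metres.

6.41 metres

Rounding to 4 decimal places leaves each coordinate within ±5e-05° of the true value.
N–S: 5e-05° × 111700 m/° = 5.585 m.
E–W at 55.672°: 5e-05° × 111700 × cos 55.672° = 5e-05 × 111700 × 0.5639 ≈ 3.14955 m.
Combining orthogonally: (5.585² + 3.14955²)^½ ≈ 6.41185 m.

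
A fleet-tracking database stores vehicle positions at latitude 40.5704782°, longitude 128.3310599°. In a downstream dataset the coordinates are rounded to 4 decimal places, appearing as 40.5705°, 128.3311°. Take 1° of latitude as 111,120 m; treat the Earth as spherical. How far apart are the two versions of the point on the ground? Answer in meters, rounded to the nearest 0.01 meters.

4.16 meters

Δlat = 40.5704782 − 40.5705 = -0.0000218°; Δlon = 128.3310599 − 128.3311 = -0.0000401°.
North–south shift: -0.0000218 × 111120 = -2.42242 m.
E–W at 40.5705°: -0.0000401° × 111120 × cos 40.5705° = -0.0000401 × 111120 × 0.7596 ≈ -3.38474 m.
Hypotenuse of the two orthogonal shifts: √(2.42242² + 3.38474²) = 4.16228 m.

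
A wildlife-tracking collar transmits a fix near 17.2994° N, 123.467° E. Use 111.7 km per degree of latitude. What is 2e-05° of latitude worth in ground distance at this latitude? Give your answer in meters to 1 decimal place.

2.2 meters

Along a meridian 2e-05° is 2e-05 × 111700 = 2.234 m.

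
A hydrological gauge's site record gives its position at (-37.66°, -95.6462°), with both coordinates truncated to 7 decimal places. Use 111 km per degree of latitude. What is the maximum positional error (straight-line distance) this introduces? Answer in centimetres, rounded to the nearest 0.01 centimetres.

1.42 centimetres

Truncating at 7 decimal places can drop up to a full unit in the last place, so each coordinate may be off by as much as 1e-07°.
N–S: 1e-07° × 111000 m/° = 0.0111 m.
East–west component at 37.66°: 1e-07° × 111000 × cos 37.66° ≈ 1e-07 × 87873.2 ≈ 0.00878732 m.
The two errors are perpendicular, so the maximum displacement is √(0.0111² + 0.00878732²) ≈ 0.0141572 m.
That is 0.0141572 m = 1.4157 cm.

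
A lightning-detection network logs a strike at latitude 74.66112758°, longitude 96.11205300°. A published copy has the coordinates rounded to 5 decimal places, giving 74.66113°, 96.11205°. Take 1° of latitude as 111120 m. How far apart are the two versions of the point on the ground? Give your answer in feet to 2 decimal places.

Δlat = 74.66112758 − 74.66113 = -0.00000242°; Δlon = 96.11205300 − 96.11205 = +0.00000300°.
North–south shift: -0.00000242 × 111120 = -0.26891 m.
East–west at this latitude: 0.00000300° × 111120 × cos 74.6611° ≈ 0.00000300 × 29394.3 = 0.0881828 m.
Distance: √(0.26891² + 0.0881828²) ≈ 0.283 m.
Converting: 0.283 m × 3.2808 ft/m ≈ 0.92848 ft.

0.93 feet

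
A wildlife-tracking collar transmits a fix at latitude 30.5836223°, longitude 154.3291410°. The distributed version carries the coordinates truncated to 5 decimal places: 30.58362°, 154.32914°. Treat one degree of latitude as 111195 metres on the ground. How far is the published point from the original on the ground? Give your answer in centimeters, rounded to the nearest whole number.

The latitude changed by +0.0000023° and the longitude by +0.0000010°.
N–S: 0.0000023° × 111195 m/° = 0.255748 m.
E–W at 30.5836°: 0.0000010° × 111195 × cos 30.5836° = 0.0000010 × 111195 × 0.8609 ≈ 0.0957264 m.
Hypotenuse of the two orthogonal shifts: √(0.255748² + 0.0957264²) = 0.273077 m.
That is 0.273077 m = 27.308 cm.

27 centimeters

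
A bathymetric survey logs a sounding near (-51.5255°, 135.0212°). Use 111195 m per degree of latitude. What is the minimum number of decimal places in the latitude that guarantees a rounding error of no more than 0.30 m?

6 decimal places

One degree of latitude covers 111195 m.
With N decimal places the half-ulp bound is 0.5·10⁻ᴺ°, or 0.5·10⁻ᴺ × 111195 m on the ground.
Need 0.5 × 111195 × 10⁻ᴺ ≤ 0.30 → 10⁻ᴺ ≤ 5.396e-06, so N ≥ 5.27.
At 5 places the error can reach 0.556 m, but 6 places keeps it to 0.0556 m.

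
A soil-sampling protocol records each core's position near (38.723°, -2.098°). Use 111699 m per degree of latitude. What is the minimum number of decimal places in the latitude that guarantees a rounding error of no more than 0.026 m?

7 decimal places

One degree of latitude covers 111699 m.
N decimal places → at most half a unit in the last place, 0.5 × 10⁻ᴺ° = 111699/2 × 10⁻ᴺ m.
Need 0.5 × 111699 × 10⁻ᴺ ≤ 0.026 → 10⁻ᴺ ≤ 4.655e-07, so N ≥ 6.33.
N = 6 would give 0.0558 m (too coarse); N = 7 gives 0.00558 m ≤ 0.026 m.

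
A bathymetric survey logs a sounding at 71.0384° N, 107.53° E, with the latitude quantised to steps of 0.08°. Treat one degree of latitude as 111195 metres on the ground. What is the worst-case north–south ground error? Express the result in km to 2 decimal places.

With a 0.08° grid the true value lies within half a step, ±0.08°/2 = ±0.04°, of the stored one.
So the N–S error is at most 0.04 × 111195 = 4447.8 m.
That is 4447.8 m = 4.4478 km.

4.45 km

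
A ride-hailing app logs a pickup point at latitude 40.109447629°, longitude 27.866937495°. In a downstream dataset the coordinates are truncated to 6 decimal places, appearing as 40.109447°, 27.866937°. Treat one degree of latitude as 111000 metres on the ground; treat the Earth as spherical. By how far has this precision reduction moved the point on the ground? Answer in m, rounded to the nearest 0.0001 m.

0.0815 m

Δlat = 40.109447629 − 40.109447 = +0.000000629°; Δlon = 27.866937495 − 27.866937 = +0.000000495°.
N–S: 0.000000629° × 111000 m/° = 0.069819 m.
East–west at this latitude: 0.000000495° × 111000 × cos 40.1094° ≈ 0.000000495 × 84894.5 = 0.0420228 m.
Hypotenuse of the two orthogonal shifts: √(0.069819² + 0.0420228²) = 0.0814899 m.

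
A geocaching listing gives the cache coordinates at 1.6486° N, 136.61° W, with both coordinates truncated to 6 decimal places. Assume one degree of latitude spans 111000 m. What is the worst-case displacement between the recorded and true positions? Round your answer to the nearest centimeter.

16 centimeters

Truncating at 6 decimal places can drop up to a full unit in the last place, so each coordinate may be off by as much as 1e-06°.
Latitude error → 1e-06 × 111000 = 0.111 m along the meridian.
Longitude error → 1e-06 × 111000 × cos 1.6486° = 1e-06 × 111000 × 0.9996 ≈ 0.110954 m.
Worst case both components are at the extreme and orthogonal: √(0.111² + 0.110954²) ≈ 0.156945 m.
That is 0.156945 m = 15.695 cm.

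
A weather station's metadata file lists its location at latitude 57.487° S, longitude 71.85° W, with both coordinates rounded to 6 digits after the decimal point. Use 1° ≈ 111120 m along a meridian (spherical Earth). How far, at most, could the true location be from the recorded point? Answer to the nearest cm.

Rounding to 6 decimal places leaves each coordinate within ±5e-07° of the true value.
Latitude error → 5e-07 × 111120 = 0.05556 m along the meridian.
E–W at 57.487°: 5e-07° × 111120 × cos 57.487° = 5e-07 × 111120 × 0.5375 ≈ 0.029863 m.
Worst case both components are at the extreme and orthogonal: √(0.05556² + 0.029863²) ≈ 0.063077 m.
That is 0.063077 m = 6.3077 cm.

6 cm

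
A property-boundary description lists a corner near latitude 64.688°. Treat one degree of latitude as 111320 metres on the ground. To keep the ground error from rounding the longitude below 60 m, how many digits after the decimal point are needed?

3 decimal places

At 64.688° one degree of longitude covers 111320 × cos 64.688° ≈ 111320 × 0.4275 ≈ 47594.6 m.
N decimal places → at most half a unit in the last place, 0.5 × 10⁻ᴺ° = 47594.6/2 × 10⁻ᴺ m.
Setting 23797.3 × 10⁻ᴺ ≤ 60 gives 10ᴺ ≥ 396.6, i.e. N ≥ 2.60.
N = 2 would give 238 m (too coarse); N = 3 gives 23.8 m ≤ 60 m.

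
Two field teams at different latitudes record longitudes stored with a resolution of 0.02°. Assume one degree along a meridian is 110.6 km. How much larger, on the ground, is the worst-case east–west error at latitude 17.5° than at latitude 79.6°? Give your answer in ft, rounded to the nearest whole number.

2806 ft

With a 0.02° grid the true value lies within half a step, ±0.02°/2 = ±0.01°, of the stored one.
At 17.5°: 0.01° × 110600 × cos 17.5° = 0.01 × 110600 × 0.9537 ≈ 1054.8 m.
Error at 79.6° = 0.01° × 110600 × cos 79.6° ≈ 1106 × 0.1805 = 199.65 m.
So the lower-latitude error exceeds the higher by 1054.8 − 199.65 = 855.16 m.
Converting: 855.157 m × 3.2808 ft/m ≈ 2805.6 ft.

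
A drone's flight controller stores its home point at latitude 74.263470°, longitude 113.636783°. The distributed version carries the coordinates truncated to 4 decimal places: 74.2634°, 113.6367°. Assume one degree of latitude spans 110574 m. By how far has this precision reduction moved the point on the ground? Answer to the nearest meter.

The latitude changed by +0.000070° and the longitude by +0.000083°.
North–south shift: 0.000070 × 110574 = 7.74018 m.
E–W at 74.2634°: 0.000083° × 110574 × cos 74.2634° = 0.000083 × 110574 × 0.2712 ≈ 2.48912 m.
Combined displacement = (7.74018² + 2.48912²)^½ ≈ 8.13057 m.

8 meters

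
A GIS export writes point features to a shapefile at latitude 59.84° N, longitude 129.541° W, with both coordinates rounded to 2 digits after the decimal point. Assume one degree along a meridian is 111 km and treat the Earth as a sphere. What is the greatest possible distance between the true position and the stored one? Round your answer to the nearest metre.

621 metres

Rounding to 2 decimal places leaves each coordinate within ±0.005° of the true value.
N–S: 0.005° × 111000 m/° = 555 m.
East–west component at 59.84°: 0.005° × 111000 × cos 59.84° ≈ 0.005 × 55768.2 ≈ 278.841 m.
The two errors are perpendicular, so the maximum displacement is √(555² + 278.841²) ≈ 621.11 m.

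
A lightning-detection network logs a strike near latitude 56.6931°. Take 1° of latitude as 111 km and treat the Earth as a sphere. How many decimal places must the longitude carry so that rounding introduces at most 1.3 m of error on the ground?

5 decimal places

At 56.6931° one degree of longitude covers 111000 × cos 56.6931° ≈ 111000 × 0.5491 ≈ 60952.7 m.
N decimal places → at most half a unit in the last place, 0.5 × 10⁻ᴺ° = 60952.7/2 × 10⁻ᴺ m.
Setting 30476.4 × 10⁻ᴺ ≤ 1.3 gives 10ᴺ ≥ 2.344e+04, i.e. N ≥ 4.37.
N = 4 would give 3.05 m (too coarse); N = 5 gives 0.305 m ≤ 1.3 m.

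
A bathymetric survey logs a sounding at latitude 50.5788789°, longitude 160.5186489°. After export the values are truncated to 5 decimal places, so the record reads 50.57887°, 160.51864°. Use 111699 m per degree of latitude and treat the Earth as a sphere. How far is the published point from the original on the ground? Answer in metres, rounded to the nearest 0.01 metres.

1.18 metres

Δlat = 50.5788789 − 50.57887 = +0.0000089°; Δlon = 160.5186489 − 160.51864 = +0.0000089°.
North–south shift: 0.0000089 × 111699 = 0.994121 m.
East–west at this latitude: 0.0000089° × 111699 × cos 50.5789° ≈ 0.0000089 × 70930.6 = 0.631282 m.
Combined displacement = (0.994121² + 0.631282²)^½ ≈ 1.17762 m.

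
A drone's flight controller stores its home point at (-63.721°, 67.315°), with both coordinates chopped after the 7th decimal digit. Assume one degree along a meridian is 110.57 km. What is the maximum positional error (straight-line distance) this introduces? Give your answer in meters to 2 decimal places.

0.01 meters

Truncating at 7 decimal places can drop up to a full unit in the last place, so each coordinate may be off by as much as 1e-07°.
North–south component: 1e-07° × 110570 = 0.011057 m.
E–W at 63.721°: 1e-07° × 110570 × cos 63.721° = 1e-07 × 110570 × 0.4427 ≈ 0.0048954 m.
Worst case both components are at the extreme and orthogonal: √(0.011057² + 0.0048954²) ≈ 0.0120922 m.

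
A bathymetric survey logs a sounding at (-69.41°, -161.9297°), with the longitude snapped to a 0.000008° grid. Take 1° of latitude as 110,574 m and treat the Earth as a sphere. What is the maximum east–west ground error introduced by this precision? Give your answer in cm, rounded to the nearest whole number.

With a 0.000008° grid the true value lies within half a step, ±0.000008°/2 = ±4e-06°, of the stored one.
At latitude 69.41° a degree of longitude spans 110574 m × cos 69.41° = 110574 × 0.3517 ≈ 38886.5 m.
East–west error: 4e-06° × 38886.5 m/° ≈ 0.155546 m.
That is 0.155546 m = 15.555 cm.

16 cm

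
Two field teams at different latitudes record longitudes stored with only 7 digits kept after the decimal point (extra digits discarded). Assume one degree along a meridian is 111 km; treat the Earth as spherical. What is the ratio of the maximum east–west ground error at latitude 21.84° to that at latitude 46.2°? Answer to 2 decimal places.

Truncating at 7 decimal places can drop up to a full unit in the last place, so the longitude may be off by as much as 1e-07°.
At 21.84°: 1e-07° × 111000 × cos 21.84° = 1e-07 × 111000 × 0.9282 ≈ 0.010303 m.
At 46.2°: 1e-07° × 111000 × cos 46.2° = 1e-07 × 111000 × 0.6921 ≈ 0.0076828 m.
The ratio reduces to cos 21.84° / cos 46.2° = 0.9282/0.6921 ≈ 1.3411.

1.34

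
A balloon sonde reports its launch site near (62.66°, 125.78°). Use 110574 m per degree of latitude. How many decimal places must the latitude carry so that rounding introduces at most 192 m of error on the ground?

3 decimal places

One degree of latitude covers 110574 m.
Rounding to N decimal places gives at most 0.5 × 10⁻ᴺ degrees of error, i.e. 0.5 × 10⁻ᴺ × 110574 m.
Setting 55287 × 10⁻ᴺ ≤ 192 gives 10ᴺ ≥ 288, i.e. N ≥ 2.46.
N = 2 would give 553 m (too coarse); N = 3 gives 55.3 m ≤ 192 m.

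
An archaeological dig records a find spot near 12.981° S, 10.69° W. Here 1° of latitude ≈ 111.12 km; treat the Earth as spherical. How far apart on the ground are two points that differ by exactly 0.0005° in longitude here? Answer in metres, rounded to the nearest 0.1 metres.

54.1 metres

One degree of longitude here spans 111120 × cos 12.981° = 111120 × 0.9744 ≈ 108280 m; 0.0005° of that is 54.1401 m.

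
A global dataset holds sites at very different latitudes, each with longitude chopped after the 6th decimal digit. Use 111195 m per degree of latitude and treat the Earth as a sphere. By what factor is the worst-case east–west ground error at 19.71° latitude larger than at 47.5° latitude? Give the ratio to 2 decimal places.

Truncating at 6 decimal places can drop up to a full unit in the last place, so the longitude may be off by as much as 1e-06°.
Error at 19.71° = 1e-06° × 111195 × cos 19.71° ≈ 0.11119 × 0.9414 = 0.10468 m.
At 47.5°: 1e-06° × 111195 × cos 47.5° = 1e-06 × 111195 × 0.6756 ≈ 0.075122 m.
The ratio reduces to cos 19.71° / cos 47.5° = 0.9414/0.6756 ≈ 1.3935.

1.39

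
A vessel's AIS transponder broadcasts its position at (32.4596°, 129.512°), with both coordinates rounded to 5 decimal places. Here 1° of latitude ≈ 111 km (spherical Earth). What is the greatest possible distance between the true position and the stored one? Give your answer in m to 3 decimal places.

0.726 m

Rounding to 5 decimal places leaves each coordinate within ±5e-06° of the true value.
N–S: 5e-06° × 111000 m/° = 0.555 m.
E–W at 32.4596°: 5e-06° × 111000 × cos 32.4596° = 5e-06 × 111000 × 0.8438 ≈ 0.468292 m.
Combining orthogonally: (0.555² + 0.468292²)^½ ≈ 0.72617 m.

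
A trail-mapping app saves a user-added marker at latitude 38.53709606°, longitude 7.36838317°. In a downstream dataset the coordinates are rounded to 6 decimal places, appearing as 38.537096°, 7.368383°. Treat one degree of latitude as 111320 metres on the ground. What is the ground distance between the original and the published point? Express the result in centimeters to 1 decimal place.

1.6 centimeters

The latitude changed by +0.00000006° and the longitude by +0.00000017°.
North–south shift: 0.00000006 × 111320 = 0.0066792 m.
East–west at this latitude: 0.00000017° × 111320 × cos 38.5371° ≈ 0.00000017 × 87075.1 = 0.0148028 m.
Hypotenuse of the two orthogonal shifts: √(0.0066792² + 0.0148028²) = 0.0162399 m.
That is 0.0162399 m = 1.624 cm.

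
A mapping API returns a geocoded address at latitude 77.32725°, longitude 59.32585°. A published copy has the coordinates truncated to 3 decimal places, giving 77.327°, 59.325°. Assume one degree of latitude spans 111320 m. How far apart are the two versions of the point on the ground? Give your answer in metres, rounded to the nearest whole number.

Δlat = 77.32725 − 77.327 = +0.00025°; Δlon = 59.32585 − 59.325 = +0.00085°.
North–south shift: 0.00025 × 111320 = 27.83 m.
E–W at 77.327°: 0.00085° × 111320 × cos 77.327° = 0.00085 × 111320 × 0.2194 ≈ 20.7588 m.
Distance: √(27.83² + 20.7588²) ≈ 34.7194 m.

35 metres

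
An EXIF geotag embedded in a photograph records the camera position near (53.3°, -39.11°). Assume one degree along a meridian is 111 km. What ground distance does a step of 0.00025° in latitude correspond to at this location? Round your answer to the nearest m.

0.00025° × 111000 m/° = 27.75 m.

28 m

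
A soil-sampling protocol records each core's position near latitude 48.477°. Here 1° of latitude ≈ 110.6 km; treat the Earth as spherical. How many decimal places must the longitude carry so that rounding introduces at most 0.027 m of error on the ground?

At 48.477° one degree of longitude covers 110600 × cos 48.477° ≈ 110600 × 0.6629 ≈ 73319 m.
Rounding to N decimal places gives at most 0.5 × 10⁻ᴺ degrees of error, i.e. 0.5 × 10⁻ᴺ × 73319 m.
Setting 36659.5 × 10⁻ᴺ ≤ 0.027 gives 10ᴺ ≥ 1.358e+06, i.e. N ≥ 6.13.
So 7 decimal places suffice (0.00367 m); 6 would allow up to 0.0367 m.

7 decimal places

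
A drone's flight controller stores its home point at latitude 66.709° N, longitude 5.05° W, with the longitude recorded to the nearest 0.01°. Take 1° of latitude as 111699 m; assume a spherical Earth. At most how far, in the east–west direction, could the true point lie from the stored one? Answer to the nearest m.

221 m

Rounding to 2 decimal places leaves the longitude within ±0.005° of the true value.
At latitude 66.709° a degree of longitude spans 111699 m × cos 66.709° = 111699 × 0.3954 ≈ 44165.9 m.
East–west error: 0.005° × 44165.9 m/° ≈ 220.83 m.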